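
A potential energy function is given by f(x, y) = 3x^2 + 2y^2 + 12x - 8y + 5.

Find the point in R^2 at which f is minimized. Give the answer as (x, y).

(-2, 2)

f(x,y) separates as P(x) + Q(y) + 5, so its minimum is min P + min Q + 5.
P'(x) = 6x + 12 vanishes at x ∈ {-2}; Q'(y) = 4y - 8 vanishes at y ∈ {2}.
Local minima of P (where P''>0): P(-2)=-12. Local minima of Q: Q(2)=-8.
So the global minimum of f is P(-2) + Q(2) + 5 = -12 − 8 + 5 = -15, attained at (-2, 2).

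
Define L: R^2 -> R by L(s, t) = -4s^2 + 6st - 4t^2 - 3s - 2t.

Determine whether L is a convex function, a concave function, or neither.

concave

L is quadratic, so its Hessian is the constant matrix H = [[-8, 6], [6, -8]].
det(H) = 28, tr(H) = -16.
det(H) > 0 and tr(H) < 0, so H is negative definite everywhere: concave.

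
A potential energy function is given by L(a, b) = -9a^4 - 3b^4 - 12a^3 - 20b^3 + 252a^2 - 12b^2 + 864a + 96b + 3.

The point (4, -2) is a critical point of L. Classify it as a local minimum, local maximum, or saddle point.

The mixed partial ∂²L/∂a∂b is 0, so the Hessian at any point is diag(L_aa, L_bb) = diag(36(-3a^2 - 2a + 14), -12(3b^2 + 10b + 2)).
At (4, -2): H = diag(-1512, 72).
The eigenvalues have opposite signs, so H is indefinite: a saddle point.

saddle point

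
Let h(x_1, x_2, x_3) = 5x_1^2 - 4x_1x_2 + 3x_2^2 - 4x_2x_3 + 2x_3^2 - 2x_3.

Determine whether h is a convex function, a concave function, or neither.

h is quadratic, so its Hessian is the constant matrix H = [[10, -4, 0], [-4, 6, -4], [0, -4, 4]].
Leading principal minors: 10, 44, 16.
All positive ⇒ H ≻ 0 ⇒ convex.

convex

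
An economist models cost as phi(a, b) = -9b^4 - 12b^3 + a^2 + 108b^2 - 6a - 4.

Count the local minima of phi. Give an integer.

phi separates as a function of a plus a function of b, so ∇phi=0 decouples.
∂phi/∂a = 2(a - 3) = 0 at a ∈ {3}; ∂phi/∂b = -36b(b - 2)(b + 3) = 0 at b ∈ {-3, 0, 2}.
The Hessian is diagonal: diag(phi_aa, phi_bb). Second derivatives: phi_aa(3)=2; phi_bb(-3)=-540, phi_bb(0)=216, phi_bb(2)=-360.
Local minima occur where both diagonal entries positive: (3, 0). Count: 1.

1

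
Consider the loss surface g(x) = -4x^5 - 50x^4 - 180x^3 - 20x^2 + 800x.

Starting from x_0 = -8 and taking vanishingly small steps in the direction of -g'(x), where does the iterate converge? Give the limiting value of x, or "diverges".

g'(x) = -20(x - 1)(x + 2)(x + 4)(x + 5), so g'(-8) = -12960.
Gradient descent moves in the -g' direction, i.e. x is increasing.
The nearest critical point in that direction is x = -5, where g'' = 360 > 0 (a local minimum). The iterate converges there.

-5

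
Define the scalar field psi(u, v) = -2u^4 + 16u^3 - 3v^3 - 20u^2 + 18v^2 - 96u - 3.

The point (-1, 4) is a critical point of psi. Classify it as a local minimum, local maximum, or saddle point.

local maximum

The mixed partial ∂²psi/∂u∂v is 0, so the Hessian at any point is diag(psi_uu, psi_vv) = diag(8(-3u^2 + 12u - 5), 18(-v + 2)).
At (-1, 4): H = diag(-160, -36).
Both eigenvalues are negative, so H is negative definite: a local maximum.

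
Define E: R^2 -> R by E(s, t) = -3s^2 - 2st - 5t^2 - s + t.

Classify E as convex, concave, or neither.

E is quadratic, so its Hessian is the constant matrix H = [[-6, -2], [-2, -10]].
det(H) = 56, tr(H) = -16.
det(H) > 0 and tr(H) < 0, so H is negative definite everywhere: concave.

concave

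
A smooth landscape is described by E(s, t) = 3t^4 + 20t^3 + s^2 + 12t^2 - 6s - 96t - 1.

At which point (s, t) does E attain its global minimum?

(3, 1)

E(s,t) separates as P(s) + Q(t) − 1, so its minimum is min P + min Q − 1.
P'(s) = 2s - 6 vanishes at s ∈ {3}; Q'(t) = 12(t - 1)(t + 2)(t + 4) vanishes at t ∈ {-4, -2, 1}.
Local minima of P (where P''>0): P(3)=-9. Local minima of Q: Q(-4)=64, Q(1)=-61.
So the global minimum of E is P(3) + Q(1) − 1 = -9 − 61 − 1 = -71, attained at (3, 1).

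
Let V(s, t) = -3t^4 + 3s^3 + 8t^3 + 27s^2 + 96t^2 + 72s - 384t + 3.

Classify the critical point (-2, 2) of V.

local minimum

The mixed partial ∂²V/∂s∂t is 0, so the Hessian at any point is diag(V_ss, V_tt) = diag(18(s + 3), 12(-3t^2 + 4t + 16)).
At (-2, 2): H = diag(18, 144).
Both eigenvalues are positive, so H is positive definite: a local minimum.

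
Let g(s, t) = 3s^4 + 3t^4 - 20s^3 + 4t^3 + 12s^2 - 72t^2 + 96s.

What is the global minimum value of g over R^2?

g(s,t) separates as P(s) + Q(t), so its minimum is min P + min Q.
P'(s) = 12(s - 4)(s - 2)(s + 1) vanishes at s ∈ {-1, 2, 4}; Q'(t) = 12t(t - 3)(t + 4) vanishes at t ∈ {-4, 0, 3}.
Local minima of P (where P''>0): P(-1)=-61, P(4)=64. Local minima of Q: Q(-4)=-640, Q(3)=-297.
So the global minimum of g is P(-1) + Q(-4) = -61 − 640 = -701, attained at (-1, -4).

-701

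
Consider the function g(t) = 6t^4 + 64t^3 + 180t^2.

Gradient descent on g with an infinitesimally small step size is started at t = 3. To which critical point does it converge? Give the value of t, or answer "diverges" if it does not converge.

g'(t) = 24t(t + 3)(t + 5), so g'(3) = 3456.
Gradient descent moves in the -g' direction, i.e. t is decreasing.
The nearest critical point in that direction is t = 0, where g'' = 360 > 0 (a local minimum). The iterate converges there.

0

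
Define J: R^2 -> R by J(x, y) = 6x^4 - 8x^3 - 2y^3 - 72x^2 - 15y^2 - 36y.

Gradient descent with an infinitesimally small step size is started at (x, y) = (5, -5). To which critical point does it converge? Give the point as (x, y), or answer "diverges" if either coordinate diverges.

J is separable, so gradient descent decouples: x follows -∂J/∂x, y follows -∂J/∂y.
∂J/∂x = 24x(x - 3)(x + 2); at x=5 this is 1680, so x decreases.
∂J/∂y = -6(y + 2)(y + 3); at y=-5 this is -36, so y increases.
x converges to its nearest critical value 3 (a local min of the x-part); y converges to -3. The iterate converges to (3, -3).

(3, -3)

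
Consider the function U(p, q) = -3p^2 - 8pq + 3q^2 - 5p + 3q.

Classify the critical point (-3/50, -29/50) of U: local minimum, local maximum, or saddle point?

saddle point

The Hessian of U is constant: H = [[-6, -8], [-8, 6]].
det(H) = (-6)·6 − (-8)² = -100.
Since det(H) < 0, H is indefinite and the critical point is a saddle point.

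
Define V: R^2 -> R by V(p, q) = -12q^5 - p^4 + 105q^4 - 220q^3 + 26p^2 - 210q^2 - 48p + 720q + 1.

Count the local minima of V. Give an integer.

V separates as a function of p plus a function of q, so ∇V=0 decouples.
∂V/∂p = -4(p - 3)(p - 1)(p + 4) = 0 at p ∈ {-4, 1, 3}; ∂V/∂q = -60(q - 4)(q - 3)(q - 1)(q + 1) = 0 at q ∈ {-1, 1, 3, 4}.
The Hessian is diagonal: diag(V_pp, V_qq). Second derivatives: V_pp(-4)=-140, V_pp(1)=40, V_pp(3)=-56; V_qq(-1)=2400, V_qq(1)=-720, V_qq(3)=480, V_qq(4)=-900.
Local minima occur where both diagonal entries positive: (1, -1), (1, 3). Count: 2.

2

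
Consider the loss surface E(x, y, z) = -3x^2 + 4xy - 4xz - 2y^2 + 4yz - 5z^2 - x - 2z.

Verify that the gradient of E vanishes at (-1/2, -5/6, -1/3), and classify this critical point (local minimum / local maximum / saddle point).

∇E = (-6x + 4y - 4z - 1, 4x - 4y + 4z, -4x + 4y - 10z - 2); substituting (-1/2, -5/6, -1/3) gives ∇E = (0, 0, 0), so (-1/2, -5/6, -1/3) is indeed a critical point.
The Hessian is constant: H = [[-6, 4, -4], [4, -4, 4], [-4, 4, -10]].
Leading principal minors: Δ₁ = -6, Δ₂ = 8, Δ₃ = -48.
The minors alternate sign starting negative (−, +, −), so H is negative definite: a local maximum.

local maximum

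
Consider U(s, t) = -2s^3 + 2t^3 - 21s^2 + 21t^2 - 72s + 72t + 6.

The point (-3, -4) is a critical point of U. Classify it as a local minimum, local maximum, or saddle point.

The mixed partial ∂²U/∂s∂t is 0, so the Hessian at any point is diag(U_ss, U_tt) = diag(-6(2s + 7), 6(2t + 7)).
At (-3, -4): H = diag(-6, -6).
Both eigenvalues are negative, so H is negative definite: a local maximum.

local maximum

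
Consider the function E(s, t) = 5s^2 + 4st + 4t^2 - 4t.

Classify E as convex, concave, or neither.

convex

E is quadratic, so its Hessian is the constant matrix H = [[10, 4], [4, 8]].
det(H) = 64, tr(H) = 18.
det(H) > 0 and tr(H) > 0, so H is positive definite everywhere: convex.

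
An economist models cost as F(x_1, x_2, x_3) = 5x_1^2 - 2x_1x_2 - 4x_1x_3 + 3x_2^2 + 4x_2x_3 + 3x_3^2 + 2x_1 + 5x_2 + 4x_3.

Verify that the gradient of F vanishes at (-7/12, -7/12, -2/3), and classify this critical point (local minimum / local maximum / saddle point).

∇F = (10x_1 - 2x_2 - 4x_3 + 2, -2x_1 + 6x_2 + 4x_3 + 5, -4x_1 + 4x_2 + 6x_3 + 4); substituting (-7/12, -7/12, -2/3) gives ∇F = (0, 0, 0), so (-7/12, -7/12, -2/3) is indeed a critical point.
The Hessian is constant: H = [[10, -2, -4], [-2, 6, 4], [-4, 4, 6]].
Leading principal minors: Δ₁ = 10, Δ₂ = 56, Δ₃ = 144.
All leading minors are positive, so H is positive definite: a local minimum.

local minimum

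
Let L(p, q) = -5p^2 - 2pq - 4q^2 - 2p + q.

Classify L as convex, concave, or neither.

L is quadratic, so its Hessian is the constant matrix H = [[-10, -2], [-2, -8]].
det(H) = 76, tr(H) = -18.
det(H) > 0 and tr(H) < 0, so H is negative definite everywhere: concave.

concave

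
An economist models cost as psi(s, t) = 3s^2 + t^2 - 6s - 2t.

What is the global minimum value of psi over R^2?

psi(s,t) separates as P(s) + Q(t), so its minimum is min P + min Q.
P'(s) = 6s - 6 vanishes at s ∈ {1}; Q'(t) = 2(t - 1) vanishes at t ∈ {1}.
Local minima of P (where P''>0): P(1)=-3. Local minima of Q: Q(1)=-1.
So the global minimum of psi is P(1) + Q(1) = -3 − 1 = -4, attained at (1, 1).

-4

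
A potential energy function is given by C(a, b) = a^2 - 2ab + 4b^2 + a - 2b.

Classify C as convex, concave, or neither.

C is quadratic, so its Hessian is the constant matrix H = [[2, -2], [-2, 8]].
det(H) = 12, tr(H) = 10.
det(H) > 0 and tr(H) > 0, so H is positive definite everywhere: convex.

convex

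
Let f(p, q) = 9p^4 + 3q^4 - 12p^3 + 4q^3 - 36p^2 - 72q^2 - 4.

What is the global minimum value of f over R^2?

-740

f(p,q) separates as A(p) + B(q) − 4, so its minimum is min A + min B − 4.
A'(p) = 36p(p - 2)(p + 1) vanishes at p ∈ {-1, 0, 2}; B'(q) = 12q(q - 3)(q + 4) vanishes at q ∈ {-4, 0, 3}.
Local minima of A (where A''>0): A(-1)=-15, A(2)=-96. Local minima of B: B(-4)=-640, B(3)=-297.
So the global minimum of f is A(2) + B(-4) − 4 = -96 − 640 − 4 = -740, attained at (2, -4).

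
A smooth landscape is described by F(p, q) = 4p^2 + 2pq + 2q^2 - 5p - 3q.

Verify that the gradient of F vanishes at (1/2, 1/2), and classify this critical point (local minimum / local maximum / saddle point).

local minimum

∇F = (8p + 2q - 5, 2p + 4q - 3); substituting (1/2, 1/2) gives ∇F = (0, 0), so (1/2, 1/2) is indeed a critical point.
The Hessian of F is constant: H = [[8, 2], [2, 4]].
det(H) = 8·4 − 2² = 28.
det(H) > 0 and tr(H) = 12 > 0, so H is positive definite and the point is a local minimum.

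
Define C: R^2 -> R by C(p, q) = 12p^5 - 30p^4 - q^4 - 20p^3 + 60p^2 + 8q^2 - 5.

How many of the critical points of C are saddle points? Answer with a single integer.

C separates as a function of p plus a function of q, so ∇C=0 decouples.
∂C/∂p = 60p(p - 2)(p - 1)(p + 1) = 0 at p ∈ {-1, 0, 1, 2}; ∂C/∂q = -4q(q - 2)(q + 2) = 0 at q ∈ {-2, 0, 2}.
The Hessian is diagonal: diag(C_pp, C_qq). Second derivatives: C_pp(-1)=-360, C_pp(0)=120, C_pp(1)=-120, C_pp(2)=360; C_qq(-2)=-32, C_qq(0)=16, C_qq(2)=-32.
Saddle points occur where the two diagonal entries have opposite signs: (-1, 0), (0, -2), (0, 2), (1, 0), (2, -2), (2, 2). Count: 6.

6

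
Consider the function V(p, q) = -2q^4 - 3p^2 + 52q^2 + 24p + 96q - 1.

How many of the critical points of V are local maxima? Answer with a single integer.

V separates as a function of p plus a function of q, so ∇V=0 decouples.
∂V/∂p = -6(p - 4) = 0 at p ∈ {4}; ∂V/∂q = -8(q - 4)(q + 1)(q + 3) = 0 at q ∈ {-3, -1, 4}.
The Hessian is diagonal: diag(V_pp, V_qq). Second derivatives: V_pp(4)=-6; V_qq(-3)=-112, V_qq(-1)=80, V_qq(4)=-280.
Local maxima occur where both diagonal entries negative: (4, -3), (4, 4). Count: 2.

2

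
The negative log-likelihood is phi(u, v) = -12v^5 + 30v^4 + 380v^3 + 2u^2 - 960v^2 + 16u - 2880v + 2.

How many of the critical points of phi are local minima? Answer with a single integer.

2

phi separates as a function of u plus a function of v, so ∇phi=0 decouples.
∂phi/∂u = 4(u + 4) = 0 at u ∈ {-4}; ∂phi/∂v = -60(v - 4)(v - 3)(v + 1)(v + 4) = 0 at v ∈ {-4, -1, 3, 4}.
The Hessian is diagonal: diag(phi_uu, phi_vv). Second derivatives: phi_uu(-4)=4; phi_vv(-4)=10080, phi_vv(-1)=-3600, phi_vv(3)=1680, phi_vv(4)=-2400.
Local minima occur where both diagonal entries positive: (-4, -4), (-4, 3). Count: 2.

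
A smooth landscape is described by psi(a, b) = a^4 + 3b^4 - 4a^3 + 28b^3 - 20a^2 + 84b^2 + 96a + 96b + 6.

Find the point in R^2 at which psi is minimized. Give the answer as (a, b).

(-3, -4)

psi(a,b) separates as P(a) + Q(b) + 6, so its minimum is min P + min Q + 6.
P'(a) = 4(a - 4)(a - 2)(a + 3) vanishes at a ∈ {-3, 2, 4}; Q'(b) = 12(b + 1)(b + 2)(b + 4) vanishes at b ∈ {-4, -2, -1}.
Local minima of P (where P''>0): P(-3)=-279, P(4)=64. Local minima of Q: Q(-4)=-64, Q(-1)=-37.
So the global minimum of psi is P(-3) + Q(-4) + 6 = -279 − 64 + 6 = -337, attained at (-3, -4).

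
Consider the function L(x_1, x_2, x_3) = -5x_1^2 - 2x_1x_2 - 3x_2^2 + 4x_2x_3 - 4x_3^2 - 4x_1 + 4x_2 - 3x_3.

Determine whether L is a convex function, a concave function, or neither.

L is quadratic, so its Hessian is the constant matrix H = [[-10, -2, 0], [-2, -6, 4], [0, 4, -8]].
Leading principal minors: -10, 56, -288.
Signs alternate −, +, − ⇒ H ≺ 0 ⇒ concave.

concave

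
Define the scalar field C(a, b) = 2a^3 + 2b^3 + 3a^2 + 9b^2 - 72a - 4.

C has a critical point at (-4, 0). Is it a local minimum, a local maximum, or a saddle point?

saddle point

The mixed partial ∂²C/∂a∂b is 0, so the Hessian at any point is diag(C_aa, C_bb) = diag(6(2a + 1), 6(2b + 3)).
At (-4, 0): H = diag(-42, 18).
The eigenvalues have opposite signs, so H is indefinite: a saddle point.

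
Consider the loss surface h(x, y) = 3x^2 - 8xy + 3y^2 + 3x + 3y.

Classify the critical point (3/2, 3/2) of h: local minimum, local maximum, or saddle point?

The Hessian of h is constant: H = [[6, -8], [-8, 6]].
det(H) = 6·6 − (-8)² = -28.
Since det(H) < 0, H is indefinite and the critical point is a saddle point.

saddle point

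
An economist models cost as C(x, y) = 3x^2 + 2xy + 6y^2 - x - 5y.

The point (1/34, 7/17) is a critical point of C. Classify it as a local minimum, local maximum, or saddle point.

The Hessian of C is constant: H = [[6, 2], [2, 12]].
det(H) = 6·12 − 2² = 68.
det(H) > 0 and tr(H) = 18 > 0, so H is positive definite and the point is a local minimum.

local minimum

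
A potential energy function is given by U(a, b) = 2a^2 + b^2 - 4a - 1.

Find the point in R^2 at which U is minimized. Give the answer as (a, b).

U(a,b) separates as P(a) + Q(b) − 1, so its minimum is min P + min Q − 1.
P'(a) = 4a - 4 vanishes at a ∈ {1}; Q'(b) = 2b vanishes at b ∈ {0}.
Local minima of P (where P''>0): P(1)=-2. Local minima of Q: Q(0)=0.
So the global minimum of U is P(1) + Q(0) − 1 = -2 + 0 − 1 = -3, attained at (1, 0).

(1, 0)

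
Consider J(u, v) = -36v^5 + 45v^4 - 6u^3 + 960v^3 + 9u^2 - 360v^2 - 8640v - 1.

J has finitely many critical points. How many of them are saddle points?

J separates as a function of u plus a function of v, so ∇J=0 decouples.
∂J/∂u = -18u(u - 1) = 0 at u ∈ {0, 1}; ∂J/∂v = -180(v - 4)(v - 2)(v + 2)(v + 3) = 0 at v ∈ {-3, -2, 2, 4}.
The Hessian is diagonal: diag(J_uu, J_vv). Second derivatives: J_uu(0)=18, J_uu(1)=-18; J_vv(-3)=6300, J_vv(-2)=-4320, J_vv(2)=7200, J_vv(4)=-15120.
Saddle points occur where the two diagonal entries have opposite signs: (0, -2), (0, 4), (1, -3), (1, 2). Count: 4.

4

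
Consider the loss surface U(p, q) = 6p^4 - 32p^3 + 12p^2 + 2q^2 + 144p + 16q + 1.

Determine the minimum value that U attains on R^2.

-125

U(p,q) separates as A(p) + B(q) + 1, so its minimum is min A + min B + 1.
A'(p) = 24(p - 3)(p - 2)(p + 1) vanishes at p ∈ {-1, 2, 3}; B'(q) = 4q + 16 vanishes at q ∈ {-4}.
Local minima of A (where A''>0): A(-1)=-94, A(3)=162. Local minima of B: B(-4)=-32.
So the global minimum of U is A(-1) + B(-4) + 1 = -94 − 32 + 1 = -125, attained at (-1, -4).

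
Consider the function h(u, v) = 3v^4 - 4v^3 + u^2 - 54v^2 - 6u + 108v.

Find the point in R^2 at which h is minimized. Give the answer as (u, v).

(3, -3)

h(u,v) separates as P(u) + Q(v), so its minimum is min P + min Q.
P'(u) = 2u - 6 vanishes at u ∈ {3}; Q'(v) = 12(v - 3)(v - 1)(v + 3) vanishes at v ∈ {-3, 1, 3}.
Local minima of P (where P''>0): P(3)=-9. Local minima of Q: Q(-3)=-459, Q(3)=-27.
So the global minimum of h is P(3) + Q(-3) = -9 − 459 = -468, attained at (3, -3).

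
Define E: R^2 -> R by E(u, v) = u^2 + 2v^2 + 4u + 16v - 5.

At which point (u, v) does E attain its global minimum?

E(u,v) separates as P(u) + Q(v) − 5, so its minimum is min P + min Q − 5.
P'(u) = 2u + 4 vanishes at u ∈ {-2}; Q'(v) = 4v + 16 vanishes at v ∈ {-4}.
Local minima of P (where P''>0): P(-2)=-4. Local minima of Q: Q(-4)=-32.
So the global minimum of E is P(-2) + Q(-4) − 5 = -4 − 32 − 5 = -41, attained at (-2, -4).

(-2, -4)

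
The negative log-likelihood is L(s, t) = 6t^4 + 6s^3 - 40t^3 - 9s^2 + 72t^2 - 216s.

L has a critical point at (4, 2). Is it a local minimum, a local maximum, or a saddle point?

The mixed partial ∂²L/∂s∂t is 0, so the Hessian at any point is diag(L_ss, L_tt) = diag(18(2s - 1), 24(3t^2 - 10t + 6)).
At (4, 2): H = diag(126, -48).
The eigenvalues have opposite signs, so H is indefinite: a saddle point.

saddle point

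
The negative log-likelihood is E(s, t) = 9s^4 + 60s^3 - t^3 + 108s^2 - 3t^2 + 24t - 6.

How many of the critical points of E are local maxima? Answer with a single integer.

1

E separates as a function of s plus a function of t, so ∇E=0 decouples.
∂E/∂s = 36s(s + 2)(s + 3) = 0 at s ∈ {-3, -2, 0}; ∂E/∂t = -3(t - 2)(t + 4) = 0 at t ∈ {-4, 2}.
The Hessian is diagonal: diag(E_ss, E_tt). Second derivatives: E_ss(-3)=108, E_ss(-2)=-72, E_ss(0)=216; E_tt(-4)=18, E_tt(2)=-18.
Local maxima occur where both diagonal entries negative: (-2, 2). Count: 1.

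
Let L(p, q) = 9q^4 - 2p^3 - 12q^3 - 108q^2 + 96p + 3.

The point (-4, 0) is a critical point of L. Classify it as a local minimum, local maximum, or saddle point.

saddle point

The mixed partial ∂²L/∂p∂q is 0, so the Hessian at any point is diag(L_pp, L_qq) = diag(-12p, 36(3q^2 - 2q - 6)).
At (-4, 0): H = diag(48, -216).
The eigenvalues have opposite signs, so H is indefinite: a saddle point.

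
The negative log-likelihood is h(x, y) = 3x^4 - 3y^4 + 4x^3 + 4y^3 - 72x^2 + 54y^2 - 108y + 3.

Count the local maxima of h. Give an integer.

2

h separates as a function of x plus a function of y, so ∇h=0 decouples.
∂h/∂x = 12x(x - 3)(x + 4) = 0 at x ∈ {-4, 0, 3}; ∂h/∂y = -12(y - 3)(y - 1)(y + 3) = 0 at y ∈ {-3, 1, 3}.
The Hessian is diagonal: diag(h_xx, h_yy). Second derivatives: h_xx(-4)=336, h_xx(0)=-144, h_xx(3)=252; h_yy(-3)=-288, h_yy(1)=96, h_yy(3)=-144.
Local maxima occur where both diagonal entries negative: (0, -3), (0, 3). Count: 2.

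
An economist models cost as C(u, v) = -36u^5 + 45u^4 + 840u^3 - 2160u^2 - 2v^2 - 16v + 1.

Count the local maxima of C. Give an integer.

C separates as a function of u plus a function of v, so ∇C=0 decouples.
∂C/∂u = -180u(u - 3)(u - 2)(u + 4) = 0 at u ∈ {-4, 0, 2, 3}; ∂C/∂v = -4(v + 4) = 0 at v ∈ {-4}.
The Hessian is diagonal: diag(C_uu, C_vv). Second derivatives: C_uu(-4)=30240, C_uu(0)=-4320, C_uu(2)=2160, C_uu(3)=-3780; C_vv(-4)=-4.
Local maxima occur where both diagonal entries negative: (0, -4), (3, -4). Count: 2.

2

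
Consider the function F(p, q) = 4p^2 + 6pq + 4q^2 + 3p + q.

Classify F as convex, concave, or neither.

F is quadratic, so its Hessian is the constant matrix H = [[8, 6], [6, 8]].
det(H) = 28, tr(H) = 16.
det(H) > 0 and tr(H) > 0, so H is positive definite everywhere: convex.

convex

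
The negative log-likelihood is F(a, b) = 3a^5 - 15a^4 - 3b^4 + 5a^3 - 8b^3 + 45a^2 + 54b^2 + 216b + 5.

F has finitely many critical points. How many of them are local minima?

2

F separates as a function of a plus a function of b, so ∇F=0 decouples.
∂F/∂a = 15a(a - 3)(a - 2)(a + 1) = 0 at a ∈ {-1, 0, 2, 3}; ∂F/∂b = -12(b - 3)(b + 2)(b + 3) = 0 at b ∈ {-3, -2, 3}.
The Hessian is diagonal: diag(F_aa, F_bb). Second derivatives: F_aa(-1)=-180, F_aa(0)=90, F_aa(2)=-90, F_aa(3)=180; F_bb(-3)=-72, F_bb(-2)=60, F_bb(3)=-360.
Local minima occur where both diagonal entries positive: (0, -2), (3, -2). Count: 2.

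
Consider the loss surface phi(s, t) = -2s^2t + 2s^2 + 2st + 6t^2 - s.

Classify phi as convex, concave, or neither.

The term -2s^2t is cubic, so the Hessian is not constant.
∂²phi/∂s² = -4t + 4, which takes both signs as t varies (negative for sufficiently large t). A diagonal entry of the Hessian changing sign means the Hessian is neither positive- nor negative-semidefinite on all of R^2.

neither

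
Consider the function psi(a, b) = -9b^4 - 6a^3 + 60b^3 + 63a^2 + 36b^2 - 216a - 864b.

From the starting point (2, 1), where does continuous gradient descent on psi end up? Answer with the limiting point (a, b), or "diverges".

psi is separable, so gradient descent decouples: a follows -∂psi/∂a, b follows -∂psi/∂b.
∂psi/∂a = -18(a - 4)(a - 3); at a=2 this is -36, so a increases.
∂psi/∂b = -36(b - 4)(b - 3)(b + 2); at b=1 this is -648, so b increases.
a converges to its nearest critical value 3 (a local min of the a-part); b converges to 3. The iterate converges to (3, 3).

(3, 3)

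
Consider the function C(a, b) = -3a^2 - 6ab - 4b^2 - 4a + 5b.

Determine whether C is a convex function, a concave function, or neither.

concave

C is quadratic, so its Hessian is the constant matrix H = [[-6, -6], [-6, -8]].
det(H) = 12, tr(H) = -14.
det(H) > 0 and tr(H) < 0, so H is negative definite everywhere: concave.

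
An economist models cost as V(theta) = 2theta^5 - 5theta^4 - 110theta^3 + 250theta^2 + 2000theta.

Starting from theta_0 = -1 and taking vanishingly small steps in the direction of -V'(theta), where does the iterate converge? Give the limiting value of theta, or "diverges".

V'(theta) = 10(theta - 5)(theta - 4)(theta + 2)(theta + 5), so V'(-1) = 1200.
Gradient descent moves in the -V' direction, i.e. theta is decreasing.
The nearest critical point in that direction is theta = -2, where V'' = 1260 > 0 (a local minimum). The iterate converges there.

-2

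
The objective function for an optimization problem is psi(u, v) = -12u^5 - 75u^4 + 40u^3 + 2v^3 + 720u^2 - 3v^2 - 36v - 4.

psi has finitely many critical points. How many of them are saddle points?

psi separates as a function of u plus a function of v, so ∇psi=0 decouples.
∂psi/∂u = -60u(u - 2)(u + 3)(u + 4) = 0 at u ∈ {-4, -3, 0, 2}; ∂psi/∂v = 6(v - 3)(v + 2) = 0 at v ∈ {-2, 3}.
The Hessian is diagonal: diag(psi_uu, psi_vv). Second derivatives: psi_uu(-4)=1440, psi_uu(-3)=-900, psi_uu(0)=1440, psi_uu(2)=-3600; psi_vv(-2)=-30, psi_vv(3)=30.
Saddle points occur where the two diagonal entries have opposite signs: (-4, -2), (-3, 3), (0, -2), (2, 3). Count: 4.

4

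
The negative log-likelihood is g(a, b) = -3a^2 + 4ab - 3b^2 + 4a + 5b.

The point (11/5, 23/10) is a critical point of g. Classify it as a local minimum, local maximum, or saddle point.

The Hessian of g is constant: H = [[-6, 4], [4, -6]].
det(H) = (-6)·(-6) − 4² = 20.
det(H) > 0 and tr(H) = -12 < 0, so H is negative definite and the point is a local maximum.

local maximum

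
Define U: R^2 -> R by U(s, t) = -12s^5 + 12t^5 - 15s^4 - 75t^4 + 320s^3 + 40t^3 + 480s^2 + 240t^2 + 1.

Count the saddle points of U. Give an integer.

U separates as a function of s plus a function of t, so ∇U=0 decouples.
∂U/∂s = -60s(s - 4)(s + 1)(s + 4) = 0 at s ∈ {-4, -1, 0, 4}; ∂U/∂t = 60t(t - 4)(t - 2)(t + 1) = 0 at t ∈ {-1, 0, 2, 4}.
The Hessian is diagonal: diag(U_ss, U_tt). Second derivatives: U_ss(-4)=5760, U_ss(-1)=-900, U_ss(0)=960, U_ss(4)=-9600; U_tt(-1)=-900, U_tt(0)=480, U_tt(2)=-720, U_tt(4)=2400.
Saddle points occur where the two diagonal entries have opposite signs: (-4, -1), (-4, 2), (-1, 0), (-1, 4), (0, -1), (0, 2), (4, 0), (4, 4). Count: 8.

8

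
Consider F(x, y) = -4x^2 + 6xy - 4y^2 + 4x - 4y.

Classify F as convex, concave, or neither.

concave

F is quadratic, so its Hessian is the constant matrix H = [[-8, 6], [6, -8]].
det(H) = 28, tr(H) = -16.
det(H) > 0 and tr(H) < 0, so H is negative definite everywhere: concave.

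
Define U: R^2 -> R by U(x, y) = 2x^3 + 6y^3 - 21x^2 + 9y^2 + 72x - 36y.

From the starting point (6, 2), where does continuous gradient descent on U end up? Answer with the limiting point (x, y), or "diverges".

(4, 1)

U is separable, so gradient descent decouples: x follows -∂U/∂x, y follows -∂U/∂y.
∂U/∂x = 6(x - 4)(x - 3); at x=6 this is 36, so x decreases.
∂U/∂y = 18(y - 1)(y + 2); at y=2 this is 72, so y decreases.
x converges to its nearest critical value 4 (a local min of the x-part); y converges to 1. The iterate converges to (4, 1).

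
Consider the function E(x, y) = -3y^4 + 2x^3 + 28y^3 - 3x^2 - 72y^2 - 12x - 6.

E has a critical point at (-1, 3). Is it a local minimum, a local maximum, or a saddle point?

The mixed partial ∂²E/∂x∂y is 0, so the Hessian at any point is diag(E_xx, E_yy) = diag(6(2x - 1), 12(-3y^2 + 14y - 12)).
At (-1, 3): H = diag(-18, 36).
The eigenvalues have opposite signs, so H is indefinite: a saddle point.

saddle point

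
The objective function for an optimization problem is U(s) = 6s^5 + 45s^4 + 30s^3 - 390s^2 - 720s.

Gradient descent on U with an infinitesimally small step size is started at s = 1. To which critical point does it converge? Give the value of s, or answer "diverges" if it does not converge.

U'(s) = 30(s - 2)(s + 1)(s + 3)(s + 4), so U'(1) = -1200.
Gradient descent moves in the -U' direction, i.e. s is increasing.
The nearest critical point in that direction is s = 2, where U'' = 2700 > 0 (a local minimum). The iterate converges there.

2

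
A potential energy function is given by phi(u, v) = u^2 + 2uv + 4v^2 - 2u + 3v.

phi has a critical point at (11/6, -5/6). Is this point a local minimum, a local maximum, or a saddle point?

local minimum

The Hessian of phi is constant: H = [[2, 2], [2, 8]].
det(H) = 2·8 − 2² = 12.
det(H) > 0 and tr(H) = 10 > 0, so H is positive definite and the point is a local minimum.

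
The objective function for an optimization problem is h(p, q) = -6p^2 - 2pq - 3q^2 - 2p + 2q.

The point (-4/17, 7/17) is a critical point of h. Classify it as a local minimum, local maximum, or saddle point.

The Hessian of h is constant: H = [[-12, -2], [-2, -6]].
det(H) = (-12)·(-6) − (-2)² = 68.
det(H) > 0 and tr(H) = -18 < 0, so H is negative definite and the point is a local maximum.

local maximum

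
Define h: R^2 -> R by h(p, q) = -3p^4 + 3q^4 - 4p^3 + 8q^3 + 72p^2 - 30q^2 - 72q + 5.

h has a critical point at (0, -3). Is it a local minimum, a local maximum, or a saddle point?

local minimum

The mixed partial ∂²h/∂p∂q is 0, so the Hessian at any point is diag(h_pp, h_qq) = diag(12(-3p^2 - 2p + 12), 12(3q^2 + 4q - 5)).
At (0, -3): H = diag(144, 120).
Both eigenvalues are positive, so H is positive definite: a local minimum.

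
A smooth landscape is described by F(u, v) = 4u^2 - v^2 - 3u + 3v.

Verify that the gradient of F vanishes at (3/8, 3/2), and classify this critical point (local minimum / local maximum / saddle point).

∇F = (8u - 3, -2v + 3); substituting (3/8, 3/2) gives ∇F = (0, 0), so (3/8, 3/2) is indeed a critical point.
The Hessian of F is constant: H = [[8, 0], [0, -2]].
det(H) = 8·(-2) − 0² = -16.
Since det(H) < 0, H is indefinite and the critical point is a saddle point.

saddle point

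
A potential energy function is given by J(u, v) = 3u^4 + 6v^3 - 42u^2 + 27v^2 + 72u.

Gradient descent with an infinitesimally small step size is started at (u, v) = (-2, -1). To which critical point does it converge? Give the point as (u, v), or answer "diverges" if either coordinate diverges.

(-3, 0)

J is separable, so gradient descent decouples: u follows -∂J/∂u, v follows -∂J/∂v.
∂J/∂u = 12(u - 2)(u - 1)(u + 3); at u=-2 this is 144, so u decreases.
∂J/∂v = 18v(v + 3); at v=-1 this is -36, so v increases.
u converges to its nearest critical value -3 (a local min of the u-part); v converges to 0. The iterate converges to (-3, 0).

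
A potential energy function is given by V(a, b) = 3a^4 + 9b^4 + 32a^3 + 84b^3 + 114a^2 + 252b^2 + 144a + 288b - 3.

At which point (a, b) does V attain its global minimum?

V(a,b) separates as P(a) + Q(b) − 3, so its minimum is min P + min Q − 3.
P'(a) = 12(a + 1)(a + 3)(a + 4) vanishes at a ∈ {-4, -3, -1}; Q'(b) = 36(b + 1)(b + 2)(b + 4) vanishes at b ∈ {-4, -2, -1}.
Local minima of P (where P''>0): P(-4)=-32, P(-1)=-59. Local minima of Q: Q(-4)=-192, Q(-1)=-111.
So the global minimum of V is P(-1) + Q(-4) − 3 = -59 − 192 − 3 = -254, attained at (-1, -4).

(-1, -4)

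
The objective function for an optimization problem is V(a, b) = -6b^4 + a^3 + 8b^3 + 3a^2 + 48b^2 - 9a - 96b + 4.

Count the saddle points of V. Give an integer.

V separates as a function of a plus a function of b, so ∇V=0 decouples.
∂V/∂a = 3(a - 1)(a + 3) = 0 at a ∈ {-3, 1}; ∂V/∂b = -24(b - 2)(b - 1)(b + 2) = 0 at b ∈ {-2, 1, 2}.
The Hessian is diagonal: diag(V_aa, V_bb). Second derivatives: V_aa(-3)=-12, V_aa(1)=12; V_bb(-2)=-288, V_bb(1)=72, V_bb(2)=-96.
Saddle points occur where the two diagonal entries have opposite signs: (-3, 1), (1, -2), (1, 2). Count: 3.

3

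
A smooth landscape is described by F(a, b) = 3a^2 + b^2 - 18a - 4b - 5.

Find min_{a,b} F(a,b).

-36

F(a,b) separates as P(a) + Q(b) − 5, so its minimum is min P + min Q − 5.
P'(a) = 6a - 18 vanishes at a ∈ {3}; Q'(b) = 2b - 4 vanishes at b ∈ {2}.
Local minima of P (where P''>0): P(3)=-27. Local minima of Q: Q(2)=-4.
So the global minimum of F is P(3) + Q(2) − 5 = -27 − 4 − 5 = -36, attained at (3, 2).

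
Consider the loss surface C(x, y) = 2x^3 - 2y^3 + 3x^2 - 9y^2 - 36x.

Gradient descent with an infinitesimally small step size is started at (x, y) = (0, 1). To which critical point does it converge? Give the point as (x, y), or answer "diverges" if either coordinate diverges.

C is separable, so gradient descent decouples: x follows -∂C/∂x, y follows -∂C/∂y.
∂C/∂x = 6(x - 2)(x + 3); at x=0 this is -36, so x increases.
∂C/∂y = -6y(y + 3); at y=1 this is -24, so y increases.
The y-coordinate has no critical point in that direction and runs off to infinity.

diverges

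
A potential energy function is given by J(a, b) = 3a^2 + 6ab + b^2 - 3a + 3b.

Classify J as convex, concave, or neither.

neither

J is quadratic, so its Hessian is the constant matrix H = [[6, 6], [6, 2]].
det(H) = -24, tr(H) = 8.
det(H) < 0, so H is indefinite: neither convex nor concave.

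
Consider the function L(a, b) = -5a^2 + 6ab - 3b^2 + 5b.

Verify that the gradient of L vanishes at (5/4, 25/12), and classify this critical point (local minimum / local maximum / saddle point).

local maximum

∇L = (-10a + 6b, 6a - 6b + 5); substituting (5/4, 25/12) gives ∇L = (0, 0), so (5/4, 25/12) is indeed a critical point.
The Hessian of L is constant: H = [[-10, 6], [6, -6]].
det(H) = (-10)·(-6) − 6² = 24.
det(H) > 0 and tr(H) = -16 < 0, so H is negative definite and the point is a local maximum.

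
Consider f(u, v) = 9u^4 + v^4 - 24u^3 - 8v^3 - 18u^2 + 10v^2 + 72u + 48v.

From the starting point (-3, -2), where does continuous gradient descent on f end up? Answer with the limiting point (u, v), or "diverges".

(-1, -1)

f is separable, so gradient descent decouples: u follows -∂f/∂u, v follows -∂f/∂v.
∂f/∂u = 36(u - 2)(u - 1)(u + 1); at u=-3 this is -1440, so u increases.
∂f/∂v = 4(v - 4)(v - 3)(v + 1); at v=-2 this is -120, so v increases.
u converges to its nearest critical value -1 (a local min of the u-part); v converges to -1. The iterate converges to (-1, -1).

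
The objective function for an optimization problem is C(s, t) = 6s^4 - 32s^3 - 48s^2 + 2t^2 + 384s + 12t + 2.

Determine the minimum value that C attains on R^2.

C(s,t) separates as P(s) + Q(t) + 2, so its minimum is min P + min Q + 2.
P'(s) = 24(s - 4)(s - 2)(s + 2) vanishes at s ∈ {-2, 2, 4}; Q'(t) = 4(t + 3) vanishes at t ∈ {-3}.
Local minima of P (where P''>0): P(-2)=-608, P(4)=256. Local minima of Q: Q(-3)=-18.
So the global minimum of C is P(-2) + Q(-3) + 2 = -608 − 18 + 2 = -624, attained at (-2, -3).

-624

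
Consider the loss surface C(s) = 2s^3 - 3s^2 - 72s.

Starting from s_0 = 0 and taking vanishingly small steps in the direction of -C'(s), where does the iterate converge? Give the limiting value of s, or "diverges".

C'(s) = 6(s - 4)(s + 3), so C'(0) = -72.
Gradient descent moves in the -C' direction, i.e. s is increasing.
The nearest critical point in that direction is s = 4, where C'' = 42 > 0 (a local minimum). The iterate converges there.

4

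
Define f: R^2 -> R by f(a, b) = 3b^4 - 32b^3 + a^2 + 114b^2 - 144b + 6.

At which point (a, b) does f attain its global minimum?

(0, 1)

f(a,b) separates as P(a) + Q(b) + 6, so its minimum is min P + min Q + 6.
P'(a) = 2a vanishes at a ∈ {0}; Q'(b) = 12(b - 4)(b - 3)(b - 1) vanishes at b ∈ {1, 3, 4}.
Local minima of P (where P''>0): P(0)=0. Local minima of Q: Q(1)=-59, Q(4)=-32.
So the global minimum of f is P(0) + Q(1) + 6 = 0 − 59 + 6 = -53, attained at (0, 1).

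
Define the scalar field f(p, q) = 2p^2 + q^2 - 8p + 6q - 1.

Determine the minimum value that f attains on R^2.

f(p,q) separates as A(p) + B(q) − 1, so its minimum is min A + min B − 1.
A'(p) = 4p - 8 vanishes at p ∈ {2}; B'(q) = 2q + 6 vanishes at q ∈ {-3}.
Local minima of A (where A''>0): A(2)=-8. Local minima of B: B(-3)=-9.
So the global minimum of f is A(2) + B(-3) − 1 = -8 − 9 − 1 = -18, attained at (2, -3).

-18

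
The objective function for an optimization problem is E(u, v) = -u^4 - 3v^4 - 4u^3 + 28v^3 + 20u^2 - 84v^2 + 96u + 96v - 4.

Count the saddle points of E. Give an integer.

4

E separates as a function of u plus a function of v, so ∇E=0 decouples.
∂E/∂u = -4(u - 3)(u + 2)(u + 4) = 0 at u ∈ {-4, -2, 3}; ∂E/∂v = -12(v - 4)(v - 2)(v - 1) = 0 at v ∈ {1, 2, 4}.
The Hessian is diagonal: diag(E_uu, E_vv). Second derivatives: E_uu(-4)=-56, E_uu(-2)=40, E_uu(3)=-140; E_vv(1)=-36, E_vv(2)=24, E_vv(4)=-72.
Saddle points occur where the two diagonal entries have opposite signs: (-4, 2), (-2, 1), (-2, 4), (3, 2). Count: 4.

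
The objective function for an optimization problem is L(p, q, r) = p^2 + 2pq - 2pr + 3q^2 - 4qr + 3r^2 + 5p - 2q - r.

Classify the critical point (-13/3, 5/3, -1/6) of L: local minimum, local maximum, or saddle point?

local minimum

The Hessian is constant: H = [[2, 2, -2], [2, 6, -4], [-2, -4, 6]].
Leading principal minors: Δ₁ = 2, Δ₂ = 8, Δ₃ = 24.
All leading minors are positive, so H is positive definite: a local minimum.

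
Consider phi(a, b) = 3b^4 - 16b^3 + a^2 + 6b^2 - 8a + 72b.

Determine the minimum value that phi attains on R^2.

phi(a,b) separates as P(a) + Q(b), so its minimum is min P + min Q.
P'(a) = 2a - 8 vanishes at a ∈ {4}; Q'(b) = 12(b - 3)(b - 2)(b + 1) vanishes at b ∈ {-1, 2, 3}.
Local minima of P (where P''>0): P(4)=-16. Local minima of Q: Q(-1)=-47, Q(3)=81.
So the global minimum of phi is P(4) + Q(-1) = -16 − 47 = -63, attained at (4, -1).

-63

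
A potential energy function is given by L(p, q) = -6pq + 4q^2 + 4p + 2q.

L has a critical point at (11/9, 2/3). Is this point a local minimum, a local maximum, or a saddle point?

The Hessian of L is constant: H = [[0, -6], [-6, 8]].
det(H) = 0·8 − (-6)² = -36.
Since det(H) < 0, H is indefinite and the critical point is a saddle point.

saddle point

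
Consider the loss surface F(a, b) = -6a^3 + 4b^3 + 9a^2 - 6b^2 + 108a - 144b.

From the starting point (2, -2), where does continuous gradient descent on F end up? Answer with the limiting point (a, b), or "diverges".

F is separable, so gradient descent decouples: a follows -∂F/∂a, b follows -∂F/∂b.
∂F/∂a = -18(a - 3)(a + 2); at a=2 this is 72, so a decreases.
∂F/∂b = 12(b - 4)(b + 3); at b=-2 this is -72, so b increases.
a converges to its nearest critical value -2 (a local min of the a-part); b converges to 4. The iterate converges to (-2, 4).

(-2, 4)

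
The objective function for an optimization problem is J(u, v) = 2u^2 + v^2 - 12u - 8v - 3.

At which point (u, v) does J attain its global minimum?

(3, 4)

J(u,v) separates as P(u) + Q(v) − 3, so its minimum is min P + min Q − 3.
P'(u) = 4u - 12 vanishes at u ∈ {3}; Q'(v) = 2v - 8 vanishes at v ∈ {4}.
Local minima of P (where P''>0): P(3)=-18. Local minima of Q: Q(4)=-16.
So the global minimum of J is P(3) + Q(4) − 3 = -18 − 16 − 3 = -37, attained at (3, 4).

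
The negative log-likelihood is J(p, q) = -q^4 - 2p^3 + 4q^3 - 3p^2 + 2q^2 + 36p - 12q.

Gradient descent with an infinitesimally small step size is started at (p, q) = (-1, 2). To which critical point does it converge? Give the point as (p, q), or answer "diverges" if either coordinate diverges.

(-3, 1)

J is separable, so gradient descent decouples: p follows -∂J/∂p, q follows -∂J/∂q.
∂J/∂p = -6(p - 2)(p + 3); at p=-1 this is 36, so p decreases.
∂J/∂q = -4(q - 3)(q - 1)(q + 1); at q=2 this is 12, so q decreases.
p converges to its nearest critical value -3 (a local min of the p-part); q converges to 1. The iterate converges to (-3, 1).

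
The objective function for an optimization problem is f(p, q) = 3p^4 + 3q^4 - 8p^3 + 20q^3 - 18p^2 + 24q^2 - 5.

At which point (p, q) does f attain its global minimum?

f(p,q) separates as A(p) + B(q) − 5, so its minimum is min A + min B − 5.
A'(p) = 12p(p - 3)(p + 1) vanishes at p ∈ {-1, 0, 3}; B'(q) = 12q(q + 1)(q + 4) vanishes at q ∈ {-4, -1, 0}.
Local minima of A (where A''>0): A(-1)=-7, A(3)=-135. Local minima of B: B(-4)=-128, B(0)=0.
So the global minimum of f is A(3) + B(-4) − 5 = -135 − 128 − 5 = -268, attained at (3, -4).

(3, -4)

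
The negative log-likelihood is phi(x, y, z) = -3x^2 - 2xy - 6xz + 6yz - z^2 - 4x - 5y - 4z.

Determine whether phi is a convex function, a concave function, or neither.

neither

phi is quadratic, so its Hessian is the constant matrix H = [[-6, -2, -6], [-2, 0, 6], [-6, 6, -2]].
Leading principal minors: -6, -4, 368.
Neither pattern holds ⇒ H is indefinite ⇒ neither convex nor concave.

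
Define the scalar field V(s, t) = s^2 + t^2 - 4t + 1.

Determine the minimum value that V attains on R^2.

-3

V(s,t) separates as P(s) + Q(t) + 1, so its minimum is min P + min Q + 1.
P'(s) = 2s vanishes at s ∈ {0}; Q'(t) = 2(t - 2) vanishes at t ∈ {2}.
Local minima of P (where P''>0): P(0)=0. Local minima of Q: Q(2)=-4.
So the global minimum of V is P(0) + Q(2) + 1 = 0 − 4 + 1 = -3, attained at (0, 2).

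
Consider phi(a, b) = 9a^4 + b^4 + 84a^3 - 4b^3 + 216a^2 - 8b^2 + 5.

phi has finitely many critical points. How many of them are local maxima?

phi separates as a function of a plus a function of b, so ∇phi=0 decouples.
∂phi/∂a = 36a(a + 3)(a + 4) = 0 at a ∈ {-4, -3, 0}; ∂phi/∂b = 4b(b - 4)(b + 1) = 0 at b ∈ {-1, 0, 4}.
The Hessian is diagonal: diag(phi_aa, phi_bb). Second derivatives: phi_aa(-4)=144, phi_aa(-3)=-108, phi_aa(0)=432; phi_bb(-1)=20, phi_bb(0)=-16, phi_bb(4)=80.
Local maxima occur where both diagonal entries negative: (-3, 0). Count: 1.

1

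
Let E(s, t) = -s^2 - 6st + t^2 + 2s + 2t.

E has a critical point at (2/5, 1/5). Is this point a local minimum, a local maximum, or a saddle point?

saddle point

The Hessian of E is constant: H = [[-2, -6], [-6, 2]].
det(H) = (-2)·2 − (-6)² = -40.
Since det(H) < 0, H is indefinite and the critical point is a saddle point.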